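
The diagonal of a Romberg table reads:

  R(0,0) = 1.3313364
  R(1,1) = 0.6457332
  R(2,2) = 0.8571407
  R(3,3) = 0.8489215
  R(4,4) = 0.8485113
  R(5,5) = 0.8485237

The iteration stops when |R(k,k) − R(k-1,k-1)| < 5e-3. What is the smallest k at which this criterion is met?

|R(1,1) − R(0,0)| = 0.6856032 ≥ 5e-3
|R(2,2) − R(1,1)| = 0.2114075 ≥ 5e-3
|R(3,3) − R(2,2)| = 0.0082192 ≥ 5e-3
|R(4,4) − R(3,3)| = 0.0004102 < 5e-3

k = 4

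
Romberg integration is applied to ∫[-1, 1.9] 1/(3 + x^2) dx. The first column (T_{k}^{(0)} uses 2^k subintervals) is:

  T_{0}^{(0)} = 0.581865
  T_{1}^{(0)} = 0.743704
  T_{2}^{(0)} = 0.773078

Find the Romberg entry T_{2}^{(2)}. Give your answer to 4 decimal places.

T_{1}^{(1)} = (4·0.743704 − 0.581865) / 3 = 0.797650
T_{2}^{(1)} = (4·0.773078 − 0.743704) / 3 = 0.782869
T_{2}^{(2)} = (16·0.782869 − 0.797650) / 15 = 0.781884

0.7819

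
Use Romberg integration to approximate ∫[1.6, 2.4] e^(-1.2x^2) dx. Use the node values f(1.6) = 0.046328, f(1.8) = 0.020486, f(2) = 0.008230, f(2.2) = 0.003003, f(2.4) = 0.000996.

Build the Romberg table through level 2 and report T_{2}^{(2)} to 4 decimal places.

0.0105

T_{0}^{(0)} (trapezoid, 1 panel, h=0.8000): 0.018930
T_{1}^{(0)} (trapezoid, 2 panels, h=0.4000): 0.012757
T_{2}^{(0)} (trapezoid, 4 panels, h=0.2000): 0.011076
T_{1}^{(1)} = 0.012757 + (0.012757 − 0.018930)/3 = 0.010699
T_{2}^{(1)} = 0.011076 + (0.011076 − 0.012757)/3 = 0.010516
T_{2}^{(2)} = 0.010516 + (0.010516 − 0.010699)/15 = 0.010504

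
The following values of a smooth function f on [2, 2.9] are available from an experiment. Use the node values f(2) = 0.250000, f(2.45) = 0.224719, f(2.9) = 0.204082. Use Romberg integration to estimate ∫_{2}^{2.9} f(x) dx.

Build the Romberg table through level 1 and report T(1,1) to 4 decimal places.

T(0,0) (trapezoid, 1 panel, h=0.9000): 0.204337
T(1,0) (trapezoid, 2 panels, h=0.4500): 0.203292
T(1,1) = 0.203292 + (0.203292 − 0.204337)/3 = 0.202944

0.2029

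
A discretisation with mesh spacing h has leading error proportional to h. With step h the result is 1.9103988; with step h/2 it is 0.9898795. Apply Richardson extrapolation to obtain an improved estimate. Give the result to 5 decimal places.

0.06936

The leading error scales as h; refining by a factor of 2 reduces it by 2^1 = 2.
Extrapolated value = (2·A(h/2) − A(h)) / (2 − 1)
= (2·0.9898795 − 1.9103988) / 1
= 0.0693602 / 1 = 0.0693602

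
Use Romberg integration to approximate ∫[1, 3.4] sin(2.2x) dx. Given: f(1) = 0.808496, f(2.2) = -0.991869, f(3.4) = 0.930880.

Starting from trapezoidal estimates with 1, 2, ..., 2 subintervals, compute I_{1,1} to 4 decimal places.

-0.8912

I_{0,0} (trapezoid, 1 panel, h=2.4000): 2.087251
I_{1,0} (trapezoid, 2 panels, h=1.2000): -0.146617
I_{1,1} = -0.146617 + (-0.146617 − 2.087251)/3 = -0.891240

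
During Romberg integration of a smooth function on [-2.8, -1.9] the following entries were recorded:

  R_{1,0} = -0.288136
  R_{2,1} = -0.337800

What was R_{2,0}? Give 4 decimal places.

From R_{2,1} = (4·R_{2,0} − R_{1,0})/3, solve for R_{2,0}:
4·R_{2,0} = 3·(-0.337800) + (-0.288136) = -1.301536
R_{2,0} = -0.325384

-0.3254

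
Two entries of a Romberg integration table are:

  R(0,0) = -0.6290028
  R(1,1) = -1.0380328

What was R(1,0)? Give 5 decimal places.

-0.93578

From R(1,1) = (4·R(1,0) − R(0,0))/3, solve for R(1,0):
4·R(1,0) = 3·(-1.0380328) + (-0.6290028) = -3.7431012
R(1,0) = -0.9357753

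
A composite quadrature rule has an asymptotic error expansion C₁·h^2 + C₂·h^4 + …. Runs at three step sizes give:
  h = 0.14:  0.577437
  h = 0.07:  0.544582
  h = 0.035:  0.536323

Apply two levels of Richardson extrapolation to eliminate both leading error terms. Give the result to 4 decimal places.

0.5336

First eliminate the h^2 term (factor 2^2 = 4):
  B₁ = (4·0.544582 − 0.577437)/3 = 0.533630
  B₂ = (4·0.536323 − 0.544582)/3 = 0.533570
Then eliminate the h^4 term (factor 2^4 = 16):
  (16·0.533570 − 0.533630)/15 = 0.533566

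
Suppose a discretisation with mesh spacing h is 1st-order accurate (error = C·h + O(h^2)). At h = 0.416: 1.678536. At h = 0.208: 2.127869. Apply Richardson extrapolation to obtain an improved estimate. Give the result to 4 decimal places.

The leading error scales as h; refining by a factor of 2 reduces it by 2^1 = 2.
Extrapolated value = (2·A(h/2) − A(h)) / (2 − 1)
= (2·2.127869 − 1.678536) / 1
= 2.577202 / 1 = 2.577202

2.5772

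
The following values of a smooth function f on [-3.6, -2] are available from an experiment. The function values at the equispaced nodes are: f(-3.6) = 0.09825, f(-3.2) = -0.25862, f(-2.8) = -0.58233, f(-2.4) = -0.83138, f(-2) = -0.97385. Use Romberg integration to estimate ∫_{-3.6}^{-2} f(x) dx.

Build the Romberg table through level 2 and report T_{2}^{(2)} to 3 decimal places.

-0.853

T_{0}^{(0)} (trapezoid, 1 panel, h=1.6000): -0.70048
T_{1}^{(0)} (trapezoid, 2 panels, h=0.8000): -0.81610
T_{2}^{(0)} (trapezoid, 4 panels, h=0.4000): -0.84405
T_{1}^{(1)} = -0.81610 + (-0.81610 − (-0.70048))/3 = -0.85464
T_{2}^{(1)} = -0.84405 + (-0.84405 − (-0.81610))/3 = -0.85337
T_{2}^{(2)} = -0.85337 + (-0.85337 − (-0.85464))/15 = -0.85329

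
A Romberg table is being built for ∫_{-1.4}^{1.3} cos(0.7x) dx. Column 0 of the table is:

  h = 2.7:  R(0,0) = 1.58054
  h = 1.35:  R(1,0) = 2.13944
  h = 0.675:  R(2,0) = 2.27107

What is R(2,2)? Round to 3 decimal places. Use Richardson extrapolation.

2.314

Richardson extrapolation on the trapezoidal column (denominator 4−1=3):
R(1,1) = (4·2.13944 − 1.58054) / 3 = 2.32574
R(2,1) = (4·2.27107 − 2.13944) / 3 = 2.31495
R(2,2) = 2.31495 + (2.31495 − 2.32574)/15 = 2.31423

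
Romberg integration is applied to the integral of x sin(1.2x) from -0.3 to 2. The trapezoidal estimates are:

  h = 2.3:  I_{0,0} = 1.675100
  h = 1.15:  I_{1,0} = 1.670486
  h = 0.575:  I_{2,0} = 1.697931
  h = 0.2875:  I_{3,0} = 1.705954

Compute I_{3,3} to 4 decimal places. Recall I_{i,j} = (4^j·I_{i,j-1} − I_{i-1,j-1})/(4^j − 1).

1.7087

I_{1,1} = 1.670486 + (1.670486 − 1.675100)/3 = 1.668948
I_{2,1} = (4·1.697931 − 1.670486) / 3 = 1.707079
I_{3,1} = 1.705954 + (1.705954 − 1.697931)/3 = 1.708628
I_{2,2} = 1.707079 + (1.707079 − 1.668948)/15 = 1.709621
I_{3,2} = (16·1.708628 − 1.707079) / 15 = 1.708731
I_{3,3} = 1.708731 + (1.708731 − 1.709621)/63 = 1.708717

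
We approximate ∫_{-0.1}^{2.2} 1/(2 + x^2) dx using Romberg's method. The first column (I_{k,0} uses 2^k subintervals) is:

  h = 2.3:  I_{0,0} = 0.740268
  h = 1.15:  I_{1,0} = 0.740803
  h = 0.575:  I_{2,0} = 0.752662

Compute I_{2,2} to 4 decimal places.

Richardson extrapolation on the trapezoidal column (denominator 4−1=3):
I_{1,1} = (4·0.740803 − 0.740268) / 3 = 0.740981
I_{2,1} = (4·0.752662 − 0.740803) / 3 = 0.756615
I_{2,2} = 0.756615 + (0.756615 − 0.740981)/15 = 0.757657
(Column j=1 coincides with Simpson's rule on the same nodes.)

0.7577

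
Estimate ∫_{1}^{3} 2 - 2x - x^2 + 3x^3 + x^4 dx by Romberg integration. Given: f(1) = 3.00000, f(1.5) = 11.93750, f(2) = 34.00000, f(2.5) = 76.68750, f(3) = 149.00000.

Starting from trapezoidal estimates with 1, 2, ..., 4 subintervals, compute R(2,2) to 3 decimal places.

95.733

R(0,0) (trapezoid, 1 panel, h=2.0000): 152.00000
R(1,0) (trapezoid, 2 panels, h=1.0000): 110.00000
R(2,0) (trapezoid, 4 panels, h=0.5000): 99.31250
R(1,1) = 110.00000 + (110.00000 − 152.00000)/3 = 96.00000
R(2,1) = 99.31250 + (99.31250 − 110.00000)/3 = 95.75000
R(2,2) = 95.75000 + (95.75000 − 96.00000)/15 = 95.73333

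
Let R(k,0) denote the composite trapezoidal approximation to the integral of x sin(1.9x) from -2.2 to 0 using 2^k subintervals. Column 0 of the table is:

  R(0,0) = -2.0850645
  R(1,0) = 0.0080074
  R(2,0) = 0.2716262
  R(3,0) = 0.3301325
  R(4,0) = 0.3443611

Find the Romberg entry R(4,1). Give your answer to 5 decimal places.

Richardson extrapolation on the trapezoidal column (denominator 4−1=3):
R(4,1) = (4·0.3443611 − 0.3301325) / 3 = 0.3491040

0.34910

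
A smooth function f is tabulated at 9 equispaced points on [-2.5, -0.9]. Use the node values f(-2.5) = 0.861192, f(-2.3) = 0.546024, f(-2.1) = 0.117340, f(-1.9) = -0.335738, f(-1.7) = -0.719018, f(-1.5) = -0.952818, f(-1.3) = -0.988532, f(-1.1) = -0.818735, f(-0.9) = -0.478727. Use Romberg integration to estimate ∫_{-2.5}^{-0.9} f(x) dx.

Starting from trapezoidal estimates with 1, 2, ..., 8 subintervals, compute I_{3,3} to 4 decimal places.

I_{0,0} (trapezoid, 1 panel, h=1.6000): 0.305972
I_{1,0} (trapezoid, 2 panels, h=0.8000): -0.422228
I_{2,0} (trapezoid, 4 panels, h=0.4000): -0.559591
I_{3,0} (trapezoid, 8 panels, h=0.2000): -0.592049
I_{1,1} = -0.422228 + (-0.422228 − 0.305972)/3 = -0.664961
I_{2,1} = -0.559591 + (-0.559591 − (-0.422228))/3 = -0.605379
I_{3,1} = -0.592049 + (-0.592049 − (-0.559591))/3 = -0.602868
I_{2,2} = -0.605379 + (-0.605379 − (-0.664961))/15 = -0.601407
I_{3,2} = -0.602868 + (-0.602868 − (-0.605379))/15 = -0.602701
I_{3,3} = -0.602701 + (-0.602701 − (-0.601407))/63 = -0.602722

-0.6027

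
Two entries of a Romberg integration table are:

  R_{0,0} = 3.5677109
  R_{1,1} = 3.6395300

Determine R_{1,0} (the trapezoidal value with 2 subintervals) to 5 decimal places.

From R_{1,1} = (4·R_{1,0} − R_{0,0})/3, solve for R_{1,0}:
4·R_{1,0} = 3·3.6395300 + 3.5677109 = 14.4863009
R_{1,0} = 3.6215752

3.62158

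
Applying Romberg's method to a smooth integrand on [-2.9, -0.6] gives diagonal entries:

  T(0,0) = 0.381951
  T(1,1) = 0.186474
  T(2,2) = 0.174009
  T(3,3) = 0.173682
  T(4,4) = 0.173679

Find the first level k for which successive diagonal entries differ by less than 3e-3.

|T(1,1) − T(0,0)| = 0.195477 ≥ 3e-3
|T(2,2) − T(1,1)| = 0.012465 ≥ 3e-3
|T(3,3) − T(2,2)| = 0.000327 < 3e-3

k = 3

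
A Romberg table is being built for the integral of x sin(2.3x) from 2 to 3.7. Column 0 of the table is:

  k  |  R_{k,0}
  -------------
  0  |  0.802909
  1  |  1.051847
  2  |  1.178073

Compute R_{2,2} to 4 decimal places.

Richardson extrapolation on the trapezoidal column (denominator 4−1=3):
R_{1,1} = 1.051847 + (1.051847 − 0.802909)/3 = 1.134826
R_{2,1} = 1.178073 + (1.178073 − 1.051847)/3 = 1.220148
R_{2,2} = (16·1.220148 − 1.134826) / 15 = 1.225836

1.2258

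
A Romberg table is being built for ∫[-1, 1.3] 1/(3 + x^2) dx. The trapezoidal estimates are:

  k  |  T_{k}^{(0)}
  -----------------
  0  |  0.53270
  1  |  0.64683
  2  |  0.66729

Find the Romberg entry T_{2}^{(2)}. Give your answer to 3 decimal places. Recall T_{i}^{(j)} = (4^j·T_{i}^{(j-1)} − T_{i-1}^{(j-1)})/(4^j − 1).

0.673

Richardson extrapolation on the trapezoidal column (denominator 4−1=3):
T_{1}^{(1)} = 0.64683 + (0.64683 − 0.53270)/3 = 0.68487
T_{2}^{(1)} = 0.66729 + (0.66729 − 0.64683)/3 = 0.67411
T_{2}^{(2)} = 0.67411 + (0.67411 − 0.68487)/15 = 0.67339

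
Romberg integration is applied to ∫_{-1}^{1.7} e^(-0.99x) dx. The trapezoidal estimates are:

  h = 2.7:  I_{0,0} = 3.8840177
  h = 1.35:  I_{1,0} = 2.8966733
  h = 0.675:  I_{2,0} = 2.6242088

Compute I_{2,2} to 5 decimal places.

Richardson extrapolation on the trapezoidal column (denominator 4−1=3):
I_{1,1} = 2.8966733 + (2.8966733 − 3.8840177)/3 = 2.5675585
I_{2,1} = 2.6242088 + (2.6242088 − 2.8966733)/3 = 2.5333873
I_{2,2} = 2.5333873 + (2.5333873 − 2.5675585)/15 = 2.5311092

2.53111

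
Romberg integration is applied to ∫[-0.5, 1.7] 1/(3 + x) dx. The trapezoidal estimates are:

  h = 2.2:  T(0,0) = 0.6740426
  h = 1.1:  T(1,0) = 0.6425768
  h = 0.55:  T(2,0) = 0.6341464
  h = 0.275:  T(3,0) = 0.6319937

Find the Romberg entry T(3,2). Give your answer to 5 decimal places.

Richardson extrapolation on the trapezoidal column (denominator 4−1=3):
T(2,1) = (4·0.6341464 − 0.6425768) / 3 = 0.6313363
T(3,1) = (4·0.6319937 − 0.6341464) / 3 = 0.6312761
T(3,2) = 0.6312761 + (0.6312761 − 0.6313363)/15 = 0.6312721

0.63127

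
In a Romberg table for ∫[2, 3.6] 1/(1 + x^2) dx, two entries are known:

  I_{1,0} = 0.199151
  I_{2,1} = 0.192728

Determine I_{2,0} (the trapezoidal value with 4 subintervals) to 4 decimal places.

From I_{2,1} = (4·I_{2,0} − I_{1,0})/3, solve for I_{2,0}:
4·I_{2,0} = 3·0.192728 + 0.199151 = 0.777335
I_{2,0} = 0.194334

0.1943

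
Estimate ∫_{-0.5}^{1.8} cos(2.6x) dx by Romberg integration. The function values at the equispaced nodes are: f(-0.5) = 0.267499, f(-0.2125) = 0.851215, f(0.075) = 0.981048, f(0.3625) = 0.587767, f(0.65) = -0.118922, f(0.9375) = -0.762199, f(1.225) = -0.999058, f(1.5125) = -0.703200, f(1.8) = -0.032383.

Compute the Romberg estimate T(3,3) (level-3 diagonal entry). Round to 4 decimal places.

T(0,0) (trapezoid, 1 panel, h=2.3000): 0.270383
T(1,0) (trapezoid, 2 panels, h=1.1500): -0.001569
T(2,0) (trapezoid, 4 panels, h=0.5750): -0.011140
T(3,0) (trapezoid, 8 panels, h=0.2875): -0.013165
T(1,1) = -0.001569 + (-0.001569 − 0.270383)/3 = -0.092220
T(2,1) = -0.011140 + (-0.011140 − (-0.001569))/3 = -0.014330
T(3,1) = -0.013165 + (-0.013165 − (-0.011140))/3 = -0.013840
T(2,2) = -0.014330 + (-0.014330 − (-0.092220))/15 = -0.009137
T(3,2) = -0.013840 + (-0.013840 − (-0.014330))/15 = -0.013807
T(3,3) = -0.013807 + (-0.013807 − (-0.009137))/63 = -0.013881

-0.0139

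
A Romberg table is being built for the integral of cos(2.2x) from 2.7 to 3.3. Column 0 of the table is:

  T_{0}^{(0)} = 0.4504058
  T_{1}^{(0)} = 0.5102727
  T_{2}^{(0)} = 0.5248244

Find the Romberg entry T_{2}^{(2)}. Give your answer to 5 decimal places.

Richardson extrapolation on the trapezoidal column (denominator 4−1=3):
T_{1}^{(1)} = (4·0.5102727 − 0.4504058) / 3 = 0.5302283
T_{2}^{(1)} = (4·0.5248244 − 0.5102727) / 3 = 0.5296750
T_{2}^{(2)} = (16·0.5296750 − 0.5302283) / 15 = 0.5296381

0.52964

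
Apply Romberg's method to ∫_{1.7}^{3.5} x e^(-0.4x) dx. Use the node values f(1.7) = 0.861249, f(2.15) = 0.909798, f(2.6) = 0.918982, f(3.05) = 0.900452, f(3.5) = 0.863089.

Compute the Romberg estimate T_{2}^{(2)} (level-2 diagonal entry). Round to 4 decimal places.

1.6205

T_{0}^{(0)} (trapezoid, 1 panel, h=1.8000): 1.551904
T_{1}^{(0)} (trapezoid, 2 panels, h=0.9000): 1.603036
T_{2}^{(0)} (trapezoid, 4 panels, h=0.4500): 1.616130
T_{1}^{(1)} = 1.603036 + (1.603036 − 1.551904)/3 = 1.620080
T_{2}^{(1)} = 1.616130 + (1.616130 − 1.603036)/3 = 1.620495
T_{2}^{(2)} = 1.620495 + (1.620495 − 1.620080)/15 = 1.620523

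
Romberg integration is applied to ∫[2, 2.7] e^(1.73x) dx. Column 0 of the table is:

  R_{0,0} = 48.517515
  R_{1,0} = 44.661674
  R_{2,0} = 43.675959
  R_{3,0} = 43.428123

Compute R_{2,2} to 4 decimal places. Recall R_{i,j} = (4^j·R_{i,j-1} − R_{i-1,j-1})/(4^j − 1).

43.3455

Richardson extrapolation on the trapezoidal column (denominator 4−1=3):
R_{1,1} = 44.661674 + (44.661674 − 48.517515)/3 = 43.376394
R_{2,1} = 43.675959 + (43.675959 − 44.661674)/3 = 43.347387
R_{2,2} = 43.347387 + (43.347387 − 43.376394)/15 = 43.345453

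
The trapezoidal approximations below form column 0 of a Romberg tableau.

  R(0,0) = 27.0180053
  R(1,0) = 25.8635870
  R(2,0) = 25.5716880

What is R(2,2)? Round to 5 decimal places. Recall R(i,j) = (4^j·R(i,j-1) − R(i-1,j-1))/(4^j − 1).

25.47410

R(1,1) = (4·25.8635870 − 27.0180053) / 3 = 25.4787809
R(2,1) = 25.5716880 + (25.5716880 − 25.8635870)/3 = 25.4743883
R(2,2) = (16·25.4743883 − 25.4787809) / 15 = 25.4740955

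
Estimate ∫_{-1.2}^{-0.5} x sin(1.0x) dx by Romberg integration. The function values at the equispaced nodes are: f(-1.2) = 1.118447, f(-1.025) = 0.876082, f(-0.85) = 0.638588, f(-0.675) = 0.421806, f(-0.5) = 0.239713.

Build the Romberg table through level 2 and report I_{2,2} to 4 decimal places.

I_{0,0} (trapezoid, 1 panel, h=0.7000): 0.475356
I_{1,0} (trapezoid, 2 panels, h=0.3500): 0.461184
I_{2,0} (trapezoid, 4 panels, h=0.1750): 0.457722
I_{1,1} = 0.461184 + (0.461184 − 0.475356)/3 = 0.456460
I_{2,1} = 0.457722 + (0.457722 − 0.461184)/3 = 0.456568
I_{2,2} = 0.456568 + (0.456568 − 0.456460)/15 = 0.456575

0.4566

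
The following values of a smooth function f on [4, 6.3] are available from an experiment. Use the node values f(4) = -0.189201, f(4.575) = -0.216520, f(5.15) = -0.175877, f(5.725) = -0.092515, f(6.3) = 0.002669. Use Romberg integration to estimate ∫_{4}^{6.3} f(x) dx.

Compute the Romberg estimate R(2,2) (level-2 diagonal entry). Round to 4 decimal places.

R(0,0) (trapezoid, 1 panel, h=2.3000): -0.214512
R(1,0) (trapezoid, 2 panels, h=1.1500): -0.309514
R(2,0) (trapezoid, 4 panels, h=0.5750): -0.332452
R(1,1) = -0.309514 + (-0.309514 − (-0.214512))/3 = -0.341181
R(2,1) = -0.332452 + (-0.332452 − (-0.309514))/3 = -0.340098
R(2,2) = -0.340098 + (-0.340098 − (-0.341181))/15 = -0.340026

-0.3400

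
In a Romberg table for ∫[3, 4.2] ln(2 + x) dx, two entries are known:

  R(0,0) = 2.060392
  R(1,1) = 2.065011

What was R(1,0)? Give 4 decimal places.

From R(1,1) = (4·R(1,0) − R(0,0))/3, solve for R(1,0):
4·R(1,0) = 3·2.065011 + 2.060392 = 8.255425
R(1,0) = 2.063856

2.0639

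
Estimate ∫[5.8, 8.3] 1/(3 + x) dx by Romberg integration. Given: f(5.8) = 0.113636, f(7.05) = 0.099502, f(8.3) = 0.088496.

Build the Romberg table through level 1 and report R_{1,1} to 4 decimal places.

0.2501

R_{0,0} (trapezoid, 1 panel, h=2.5000): 0.252665
R_{1,0} (trapezoid, 2 panels, h=1.2500): 0.250710
R_{1,1} = 0.250710 + (0.250710 − 0.252665)/3 = 0.250058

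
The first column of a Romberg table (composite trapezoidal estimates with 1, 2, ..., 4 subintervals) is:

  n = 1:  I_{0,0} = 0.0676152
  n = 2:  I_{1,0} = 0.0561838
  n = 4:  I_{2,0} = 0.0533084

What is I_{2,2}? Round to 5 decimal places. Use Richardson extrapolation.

I_{1,1} = 0.0561838 + (0.0561838 − 0.0676152)/3 = 0.0523733
I_{2,1} = (4·0.0533084 − 0.0561838) / 3 = 0.0523499
I_{2,2} = (16·0.0523499 − 0.0523733) / 15 = 0.0523483

0.05235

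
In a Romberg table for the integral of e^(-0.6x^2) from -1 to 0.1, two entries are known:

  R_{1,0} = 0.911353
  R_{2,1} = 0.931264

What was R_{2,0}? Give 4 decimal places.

From R_{2,1} = (4·R_{2,0} − R_{1,0})/3, solve for R_{2,0}:
4·R_{2,0} = 3·0.931264 + 0.911353 = 3.705145
R_{2,0} = 0.926286

0.9263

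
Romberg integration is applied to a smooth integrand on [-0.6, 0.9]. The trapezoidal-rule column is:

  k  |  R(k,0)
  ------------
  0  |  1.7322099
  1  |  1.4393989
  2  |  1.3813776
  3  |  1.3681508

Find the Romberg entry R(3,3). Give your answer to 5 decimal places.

1.36386

R(1,1) = 1.4393989 + (1.4393989 − 1.7322099)/3 = 1.3417952
R(2,1) = 1.3813776 + (1.3813776 − 1.4393989)/3 = 1.3620372
R(3,1) = 1.3681508 + (1.3681508 − 1.3813776)/3 = 1.3637419
R(2,2) = (16·1.3620372 − 1.3417952) / 15 = 1.3633867
R(3,2) = (16·1.3637419 − 1.3620372) / 15 = 1.3638555
R(3,3) = 1.3638555 + (1.3638555 − 1.3633867)/63 = 1.3638629
(Column j=1 coincides with Simpson's rule on the same nodes.)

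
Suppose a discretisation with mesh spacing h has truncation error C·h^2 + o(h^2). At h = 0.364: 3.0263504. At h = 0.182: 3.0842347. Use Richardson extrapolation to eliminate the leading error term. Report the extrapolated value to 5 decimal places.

3.10353

The leading error scales as h^2; refining by a factor of 2 reduces it by 2^2 = 4.
Extrapolated value = (4·A(h/2) − A(h)) / (4 − 1)
= (4·3.0842347 − 3.0263504) / 3
= 9.3105884 / 3 = 3.1035295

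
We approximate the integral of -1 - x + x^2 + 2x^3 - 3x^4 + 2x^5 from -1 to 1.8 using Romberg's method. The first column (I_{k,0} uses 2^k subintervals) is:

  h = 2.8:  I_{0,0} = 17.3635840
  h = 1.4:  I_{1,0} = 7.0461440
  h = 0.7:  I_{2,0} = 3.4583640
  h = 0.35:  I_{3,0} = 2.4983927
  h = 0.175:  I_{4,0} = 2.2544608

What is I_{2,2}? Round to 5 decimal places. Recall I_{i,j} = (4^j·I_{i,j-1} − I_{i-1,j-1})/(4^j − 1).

I_{1,1} = (4·7.0461440 − 17.3635840) / 3 = 3.6069973
I_{2,1} = (4·3.4583640 − 7.0461440) / 3 = 2.2624373
I_{2,2} = 2.2624373 + (2.2624373 − 3.6069973)/15 = 2.1728000

2.17280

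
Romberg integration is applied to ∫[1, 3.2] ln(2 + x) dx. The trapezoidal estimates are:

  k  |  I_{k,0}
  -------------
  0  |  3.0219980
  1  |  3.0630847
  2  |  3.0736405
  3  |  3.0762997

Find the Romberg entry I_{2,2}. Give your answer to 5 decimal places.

3.07718

Richardson extrapolation on the trapezoidal column (denominator 4−1=3):
I_{1,1} = 3.0630847 + (3.0630847 − 3.0219980)/3 = 3.0767803
I_{2,1} = (4·3.0736405 − 3.0630847) / 3 = 3.0771591
I_{2,2} = (16·3.0771591 − 3.0767803) / 15 = 3.0771844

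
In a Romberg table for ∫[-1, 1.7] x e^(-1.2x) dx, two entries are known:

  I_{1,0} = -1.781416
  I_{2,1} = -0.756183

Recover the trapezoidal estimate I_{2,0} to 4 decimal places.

-1.0125

From I_{2,1} = (4·I_{2,0} − I_{1,0})/3, solve for I_{2,0}:
4·I_{2,0} = 3·(-0.756183) + (-1.781416) = -4.049965
I_{2,0} = -1.012491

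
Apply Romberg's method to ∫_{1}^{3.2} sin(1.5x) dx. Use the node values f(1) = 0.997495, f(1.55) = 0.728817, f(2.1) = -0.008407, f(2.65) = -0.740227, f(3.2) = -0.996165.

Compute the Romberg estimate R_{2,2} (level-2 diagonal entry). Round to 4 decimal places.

R_{0,0} (trapezoid, 1 panel, h=2.2000): 0.001463
R_{1,0} (trapezoid, 2 panels, h=1.1000): -0.008516
R_{2,0} (trapezoid, 4 panels, h=0.5500): -0.010534
R_{1,1} = -0.008516 + (-0.008516 − 0.001463)/3 = -0.011842
R_{2,1} = -0.010534 + (-0.010534 − (-0.008516))/3 = -0.011207
R_{2,2} = -0.011207 + (-0.011207 − (-0.011842))/15 = -0.011165

-0.0112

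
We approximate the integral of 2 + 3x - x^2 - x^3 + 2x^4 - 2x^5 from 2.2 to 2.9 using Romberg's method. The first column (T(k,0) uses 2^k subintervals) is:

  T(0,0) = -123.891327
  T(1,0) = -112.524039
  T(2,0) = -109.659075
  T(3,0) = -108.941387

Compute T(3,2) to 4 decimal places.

Richardson extrapolation on the trapezoidal column (denominator 4−1=3):
T(2,1) = (4·(-109.659075) − (-112.524039)) / 3 = -108.704087
T(3,1) = -108.941387 + (-108.941387 − (-109.659075))/3 = -108.702158
T(3,2) = (16·(-108.702158) − (-108.704087)) / 15 = -108.702029

-108.7020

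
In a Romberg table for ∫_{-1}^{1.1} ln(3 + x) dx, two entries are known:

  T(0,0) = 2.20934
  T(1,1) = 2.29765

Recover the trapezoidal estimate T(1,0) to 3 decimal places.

From T(1,1) = (4·T(1,0) − T(0,0))/3, solve for T(1,0):
4·T(1,0) = 3·2.29765 + 2.20934 = 9.10229
T(1,0) = 2.27557

2.276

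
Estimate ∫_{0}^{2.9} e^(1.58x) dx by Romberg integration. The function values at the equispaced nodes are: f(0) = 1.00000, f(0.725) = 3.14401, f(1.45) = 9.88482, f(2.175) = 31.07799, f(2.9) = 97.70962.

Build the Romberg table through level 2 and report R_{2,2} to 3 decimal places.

R_{0,0} (trapezoid, 1 panel, h=2.9000): 143.12895
R_{1,0} (trapezoid, 2 panels, h=1.4500): 85.89746
R_{2,0} (trapezoid, 4 panels, h=0.7250): 67.75968
R_{1,1} = 85.89746 + (85.89746 − 143.12895)/3 = 66.82030
R_{2,1} = 67.75968 + (67.75968 − 85.89746)/3 = 61.71375
R_{2,2} = 61.71375 + (61.71375 − 66.82030)/15 = 61.37331

61.373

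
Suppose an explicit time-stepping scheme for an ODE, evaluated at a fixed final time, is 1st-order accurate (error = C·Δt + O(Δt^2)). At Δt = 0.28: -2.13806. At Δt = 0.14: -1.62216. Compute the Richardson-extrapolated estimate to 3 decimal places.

The leading error scales as Δt; refining by a factor of 2 reduces it by 2^1 = 2.
Extrapolated value = (2·A(Δt/2) − A(Δt)) / (2 − 1)
= (2·(-1.62216) − (-2.13806)) / 1
= -1.10626 / 1 = -1.10626

-1.106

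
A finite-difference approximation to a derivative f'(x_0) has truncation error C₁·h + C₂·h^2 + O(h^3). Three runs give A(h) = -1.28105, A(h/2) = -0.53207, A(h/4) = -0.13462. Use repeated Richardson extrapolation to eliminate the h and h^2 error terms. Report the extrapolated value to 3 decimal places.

First eliminate the h term (factor 2^1 = 2):
  B₁ = (2·(-0.53207) − (-1.28105))/1 = 0.21691
  B₂ = (2·(-0.13462) − (-0.53207))/1 = 0.26283
Then eliminate the h^2 term (factor 2^2 = 4):
  (4·0.26283 − 0.21691)/3 = 0.27814

0.278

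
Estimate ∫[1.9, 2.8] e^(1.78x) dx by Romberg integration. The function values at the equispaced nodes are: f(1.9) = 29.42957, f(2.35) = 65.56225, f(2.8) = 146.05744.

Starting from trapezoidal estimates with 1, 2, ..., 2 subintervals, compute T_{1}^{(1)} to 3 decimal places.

65.660

T_{0}^{(0)} (trapezoid, 1 panel, h=0.9000): 78.96915
T_{1}^{(0)} (trapezoid, 2 panels, h=0.4500): 68.98759
T_{1}^{(1)} = 68.98759 + (68.98759 − 78.96915)/3 = 65.66040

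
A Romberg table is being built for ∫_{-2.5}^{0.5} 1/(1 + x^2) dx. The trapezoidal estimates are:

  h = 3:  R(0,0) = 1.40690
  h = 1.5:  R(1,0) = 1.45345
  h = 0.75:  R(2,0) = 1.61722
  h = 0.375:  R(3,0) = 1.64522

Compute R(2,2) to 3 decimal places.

1.685

Richardson extrapolation on the trapezoidal column (denominator 4−1=3):
R(1,1) = 1.45345 + (1.45345 − 1.40690)/3 = 1.46897
R(2,1) = (4·1.61722 − 1.45345) / 3 = 1.67181
R(2,2) = 1.67181 + (1.67181 − 1.46897)/15 = 1.68533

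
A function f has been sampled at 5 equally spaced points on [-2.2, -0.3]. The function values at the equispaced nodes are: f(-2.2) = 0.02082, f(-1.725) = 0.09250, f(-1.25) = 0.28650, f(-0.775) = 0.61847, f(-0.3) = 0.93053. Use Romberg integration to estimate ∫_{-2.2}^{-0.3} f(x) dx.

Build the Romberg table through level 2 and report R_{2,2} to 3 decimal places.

0.693

R_{0,0} (trapezoid, 1 panel, h=1.9000): 0.90378
R_{1,0} (trapezoid, 2 panels, h=0.9500): 0.72407
R_{2,0} (trapezoid, 4 panels, h=0.4750): 0.69974
R_{1,1} = 0.72407 + (0.72407 − 0.90378)/3 = 0.66417
R_{2,1} = 0.69974 + (0.69974 − 0.72407)/3 = 0.69163
R_{2,2} = 0.69163 + (0.69163 − 0.66417)/15 = 0.69346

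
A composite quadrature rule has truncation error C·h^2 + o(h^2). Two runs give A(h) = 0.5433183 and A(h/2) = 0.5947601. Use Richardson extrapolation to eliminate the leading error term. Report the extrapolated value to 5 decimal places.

0.61191

The leading error scales as h^2; refining by a factor of 2 reduces it by 2^2 = 4.
Extrapolated value = (4·A(h/2) − A(h)) / (4 − 1)
= (4·0.5947601 − 0.5433183) / 3
= 1.8357221 / 3 = 0.6119074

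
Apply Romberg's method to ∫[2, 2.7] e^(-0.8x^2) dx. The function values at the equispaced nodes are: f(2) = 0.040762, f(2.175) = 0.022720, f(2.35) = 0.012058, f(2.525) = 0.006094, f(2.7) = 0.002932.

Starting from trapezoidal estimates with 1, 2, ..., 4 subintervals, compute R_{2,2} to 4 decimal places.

0.0107

R_{0,0} (trapezoid, 1 panel, h=0.7000): 0.015293
R_{1,0} (trapezoid, 2 panels, h=0.3500): 0.011867
R_{2,0} (trapezoid, 4 panels, h=0.1750): 0.010976
R_{1,1} = 0.011867 + (0.011867 − 0.015293)/3 = 0.010725
R_{2,1} = 0.010976 + (0.010976 − 0.011867)/3 = 0.010679
R_{2,2} = 0.010679 + (0.010679 − 0.010725)/15 = 0.010676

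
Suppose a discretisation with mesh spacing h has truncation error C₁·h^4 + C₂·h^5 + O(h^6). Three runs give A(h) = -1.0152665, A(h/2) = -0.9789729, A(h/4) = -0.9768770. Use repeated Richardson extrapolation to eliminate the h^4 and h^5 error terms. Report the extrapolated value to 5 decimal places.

-0.97674

First eliminate the h^4 term (factor 2^4 = 16):
  B₁ = (16·(-0.9789729) − (-1.0152665))/15 = -0.9765533
  B₂ = (16·(-0.9768770) − (-0.9789729))/15 = -0.9767373
Then eliminate the h^5 term (factor 2^5 = 32):
  (32·(-0.9767373) − (-0.9765533))/31 = -0.9767432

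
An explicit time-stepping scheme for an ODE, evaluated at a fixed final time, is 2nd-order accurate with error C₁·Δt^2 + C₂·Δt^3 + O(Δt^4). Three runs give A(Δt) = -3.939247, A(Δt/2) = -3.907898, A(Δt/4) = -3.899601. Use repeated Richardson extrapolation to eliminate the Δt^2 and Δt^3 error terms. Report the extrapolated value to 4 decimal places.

First eliminate the Δt^2 term (factor 2^2 = 4):
  B₁ = (4·(-3.907898) − (-3.939247))/3 = -3.897448
  B₂ = (4·(-3.899601) − (-3.907898))/3 = -3.896835
Then eliminate the Δt^3 term (factor 2^3 = 8):
  (8·(-3.896835) − (-3.897448))/7 = -3.896747

-3.8967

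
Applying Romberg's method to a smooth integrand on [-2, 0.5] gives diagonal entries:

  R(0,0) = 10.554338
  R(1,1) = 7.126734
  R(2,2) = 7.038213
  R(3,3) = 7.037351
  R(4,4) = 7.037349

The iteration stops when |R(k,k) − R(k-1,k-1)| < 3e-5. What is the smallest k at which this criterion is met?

|R(1,1) − R(0,0)| = 3.427604 ≥ 3e-5
|R(2,2) − R(1,1)| = 0.088521 ≥ 3e-5
|R(3,3) − R(2,2)| = 0.000862 ≥ 3e-5
|R(4,4) − R(3,3)| = 0.000002 < 3e-5

k = 4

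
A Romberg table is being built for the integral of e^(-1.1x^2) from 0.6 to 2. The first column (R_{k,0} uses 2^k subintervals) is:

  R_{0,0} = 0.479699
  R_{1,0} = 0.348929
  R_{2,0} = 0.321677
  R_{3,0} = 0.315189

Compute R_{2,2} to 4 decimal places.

R_{1,1} = (4·0.348929 − 0.479699) / 3 = 0.305339
R_{2,1} = 0.321677 + (0.321677 − 0.348929)/3 = 0.312593
R_{2,2} = (16·0.312593 − 0.305339) / 15 = 0.313077
(Column j=1 coincides with Simpson's rule on the same nodes.)

0.3131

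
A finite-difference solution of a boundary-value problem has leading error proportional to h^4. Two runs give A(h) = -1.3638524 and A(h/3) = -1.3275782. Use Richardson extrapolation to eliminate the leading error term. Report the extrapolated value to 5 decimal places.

-1.32712

Extrapolated value = (81·A(h/3) − A(h)) / (81 − 1)
= (81·(-1.3275782) − (-1.3638524)) / 80
= -106.1699818 / 80 = -1.3271248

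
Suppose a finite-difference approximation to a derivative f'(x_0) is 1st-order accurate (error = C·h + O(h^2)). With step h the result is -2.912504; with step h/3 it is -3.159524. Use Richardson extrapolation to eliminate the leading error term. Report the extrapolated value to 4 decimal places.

-3.2830

The leading error scales as h; refining by a factor of 3 reduces it by 3^1 = 3.
Extrapolated value = (3·A(h/3) − A(h)) / (3 − 1)
= (3·(-3.159524) − (-2.912504)) / 2
= -6.566068 / 2 = -3.283034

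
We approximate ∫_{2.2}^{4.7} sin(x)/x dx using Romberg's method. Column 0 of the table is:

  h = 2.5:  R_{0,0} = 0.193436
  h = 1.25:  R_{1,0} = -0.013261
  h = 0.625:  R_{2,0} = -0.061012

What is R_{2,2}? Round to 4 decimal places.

Richardson extrapolation on the trapezoidal column (denominator 4−1=3):
R_{1,1} = -0.013261 + (-0.013261 − 0.193436)/3 = -0.082160
R_{2,1} = -0.061012 + (-0.061012 − (-0.013261))/3 = -0.076929
R_{2,2} = (16·(-0.076929) − (-0.082160)) / 15 = -0.076580
(Column j=1 coincides with Simpson's rule on the same nodes.)

-0.0766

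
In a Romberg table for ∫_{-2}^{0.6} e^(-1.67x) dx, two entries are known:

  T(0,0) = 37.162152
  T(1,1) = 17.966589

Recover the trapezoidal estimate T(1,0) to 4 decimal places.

From T(1,1) = (4·T(1,0) − T(0,0))/3, solve for T(1,0):
4·T(1,0) = 3·17.966589 + 37.162152 = 91.061919
T(1,0) = 22.765480

22.7655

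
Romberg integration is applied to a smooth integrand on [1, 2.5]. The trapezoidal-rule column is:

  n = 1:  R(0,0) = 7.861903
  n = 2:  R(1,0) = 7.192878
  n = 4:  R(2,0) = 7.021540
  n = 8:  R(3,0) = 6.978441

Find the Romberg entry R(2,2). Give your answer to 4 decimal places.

6.9641

Richardson extrapolation on the trapezoidal column (denominator 4−1=3):
R(1,1) = (4·7.192878 − 7.861903) / 3 = 6.969870
R(2,1) = 7.021540 + (7.021540 − 7.192878)/3 = 6.964427
R(2,2) = (16·6.964427 − 6.969870) / 15 = 6.964064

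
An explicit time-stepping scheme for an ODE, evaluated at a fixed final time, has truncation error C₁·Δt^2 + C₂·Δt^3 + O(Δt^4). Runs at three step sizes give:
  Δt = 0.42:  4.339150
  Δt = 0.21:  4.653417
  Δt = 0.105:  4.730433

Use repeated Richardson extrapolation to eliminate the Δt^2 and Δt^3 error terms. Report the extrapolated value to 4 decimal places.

First eliminate the Δt^2 term (factor 2^2 = 4):
  B₁ = (4·4.653417 − 4.339150)/3 = 4.758173
  B₂ = (4·4.730433 − 4.653417)/3 = 4.756105
Then eliminate the Δt^3 term (factor 2^3 = 8):
  (8·4.756105 − 4.758173)/7 = 4.755810

4.7558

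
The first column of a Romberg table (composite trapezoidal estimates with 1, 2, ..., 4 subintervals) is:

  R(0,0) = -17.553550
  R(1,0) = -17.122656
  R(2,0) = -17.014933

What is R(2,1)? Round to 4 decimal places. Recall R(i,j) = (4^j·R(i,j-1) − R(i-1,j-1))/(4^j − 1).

Richardson extrapolation on the trapezoidal column (denominator 4−1=3):
R(2,1) = -17.014933 + (-17.014933 − (-17.122656))/3 = -16.979025

-16.9790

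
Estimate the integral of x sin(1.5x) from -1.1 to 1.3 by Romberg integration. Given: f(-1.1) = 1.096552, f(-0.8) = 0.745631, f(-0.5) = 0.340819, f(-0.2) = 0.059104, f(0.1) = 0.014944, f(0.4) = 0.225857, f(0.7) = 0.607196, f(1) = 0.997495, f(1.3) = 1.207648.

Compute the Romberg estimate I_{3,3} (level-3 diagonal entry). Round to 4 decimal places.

1.2347

I_{0,0} (trapezoid, 1 panel, h=2.4000): 2.765040
I_{1,0} (trapezoid, 2 panels, h=1.2000): 1.400453
I_{2,0} (trapezoid, 4 panels, h=0.6000): 1.269035
I_{3,0} (trapezoid, 8 panels, h=0.3000): 1.242944
I_{1,1} = 1.400453 + (1.400453 − 2.765040)/3 = 0.945591
I_{2,1} = 1.269035 + (1.269035 − 1.400453)/3 = 1.225229
I_{3,1} = 1.242944 + (1.242944 − 1.269035)/3 = 1.234247
I_{2,2} = 1.225229 + (1.225229 − 0.945591)/15 = 1.243872
I_{3,2} = 1.234247 + (1.234247 − 1.225229)/15 = 1.234848
I_{3,3} = 1.234848 + (1.234848 − 1.243872)/63 = 1.234705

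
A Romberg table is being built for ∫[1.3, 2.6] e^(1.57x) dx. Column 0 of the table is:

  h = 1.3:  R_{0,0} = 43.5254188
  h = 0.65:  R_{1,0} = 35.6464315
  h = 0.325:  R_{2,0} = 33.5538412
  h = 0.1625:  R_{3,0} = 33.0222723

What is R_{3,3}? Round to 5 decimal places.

Richardson extrapolation on the trapezoidal column (denominator 4−1=3):
R_{1,1} = 35.6464315 + (35.6464315 − 43.5254188)/3 = 33.0201024
R_{2,1} = (4·33.5538412 − 35.6464315) / 3 = 32.8563111
R_{3,1} = (4·33.0222723 − 33.5538412) / 3 = 32.8450827
R_{2,2} = 32.8563111 + (32.8563111 − 33.0201024)/15 = 32.8453917
R_{3,2} = (16·32.8450827 − 32.8563111) / 15 = 32.8443341
R_{3,3} = (64·32.8443341 − 32.8453917) / 63 = 32.8443173

32.84432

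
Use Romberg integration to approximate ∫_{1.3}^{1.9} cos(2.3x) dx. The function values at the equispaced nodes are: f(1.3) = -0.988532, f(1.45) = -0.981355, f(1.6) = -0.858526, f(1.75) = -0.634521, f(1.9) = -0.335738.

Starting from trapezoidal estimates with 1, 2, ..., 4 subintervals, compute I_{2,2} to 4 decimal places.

-0.4752

I_{0,0} (trapezoid, 1 panel, h=0.6000): -0.397281
I_{1,0} (trapezoid, 2 panels, h=0.3000): -0.456198
I_{2,0} (trapezoid, 4 panels, h=0.1500): -0.470481
I_{1,1} = -0.456198 + (-0.456198 − (-0.397281))/3 = -0.475837
I_{2,1} = -0.470481 + (-0.470481 − (-0.456198))/3 = -0.475242
I_{2,2} = -0.475242 + (-0.475242 − (-0.475837))/15 = -0.475202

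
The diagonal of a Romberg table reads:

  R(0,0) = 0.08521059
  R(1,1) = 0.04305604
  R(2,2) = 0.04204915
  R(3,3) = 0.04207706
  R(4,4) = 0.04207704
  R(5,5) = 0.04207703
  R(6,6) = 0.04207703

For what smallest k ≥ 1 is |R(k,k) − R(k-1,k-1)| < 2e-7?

k = 4

|R(1,1) − R(0,0)| = 0.04215455 ≥ 2e-7
|R(2,2) − R(1,1)| = 0.00100689 ≥ 2e-7
|R(3,3) − R(2,2)| = 0.00002791 ≥ 2e-7
|R(4,4) − R(3,3)| = 0.00000002 < 2e-7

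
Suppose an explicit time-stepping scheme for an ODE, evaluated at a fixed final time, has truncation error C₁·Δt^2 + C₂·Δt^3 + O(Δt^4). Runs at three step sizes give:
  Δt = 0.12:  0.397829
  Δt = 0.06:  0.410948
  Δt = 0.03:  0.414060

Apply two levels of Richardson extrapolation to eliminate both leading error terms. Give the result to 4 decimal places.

First eliminate the Δt^2 term (factor 2^2 = 4):
  B₁ = (4·0.410948 − 0.397829)/3 = 0.415321
  B₂ = (4·0.414060 − 0.410948)/3 = 0.415097
Then eliminate the Δt^3 term (factor 2^3 = 8):
  (8·0.415097 − 0.415321)/7 = 0.415065

0.4151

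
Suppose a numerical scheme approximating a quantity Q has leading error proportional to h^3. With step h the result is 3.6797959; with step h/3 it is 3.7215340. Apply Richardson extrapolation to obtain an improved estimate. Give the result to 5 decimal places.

3.72314

The leading error scales as h^3; refining by a factor of 3 reduces it by 3^3 = 27.
Extrapolated value = (27·A(h/3) − A(h)) / (27 − 1)
= (27·3.7215340 − 3.6797959) / 26
= 96.8016221 / 26 = 3.7231393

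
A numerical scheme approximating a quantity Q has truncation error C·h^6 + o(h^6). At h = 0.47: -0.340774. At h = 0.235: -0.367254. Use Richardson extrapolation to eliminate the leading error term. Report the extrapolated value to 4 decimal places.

Extrapolated value = (64·A(h/2) − A(h)) / (64 − 1)
= (64·(-0.367254) − (-0.340774)) / 63
= -23.163482 / 63 = -0.367674

-0.3677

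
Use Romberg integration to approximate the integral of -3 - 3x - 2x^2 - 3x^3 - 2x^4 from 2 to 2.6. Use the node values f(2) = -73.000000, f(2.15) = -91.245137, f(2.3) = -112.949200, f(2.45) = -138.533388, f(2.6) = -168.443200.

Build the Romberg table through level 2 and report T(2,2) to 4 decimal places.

-69.3227

T(0,0) (trapezoid, 1 panel, h=0.6000): -72.432960
T(1,0) (trapezoid, 2 panels, h=0.3000): -70.101240
T(2,0) (trapezoid, 4 panels, h=0.1500): -69.517399
T(1,1) = -70.101240 + (-70.101240 − (-72.432960))/3 = -69.324000
T(2,1) = -69.517399 + (-69.517399 − (-70.101240))/3 = -69.322785
T(2,2) = -69.322785 + (-69.322785 − (-69.324000))/15 = -69.322704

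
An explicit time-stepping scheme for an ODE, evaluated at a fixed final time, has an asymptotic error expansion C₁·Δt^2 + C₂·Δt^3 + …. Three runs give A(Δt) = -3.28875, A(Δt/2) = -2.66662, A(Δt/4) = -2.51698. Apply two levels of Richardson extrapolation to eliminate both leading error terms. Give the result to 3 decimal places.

-2.468

First eliminate the Δt^2 term (factor 2^2 = 4):
  B₁ = (4·(-2.66662) − (-3.28875))/3 = -2.45924
  B₂ = (4·(-2.51698) − (-2.66662))/3 = -2.46710
Then eliminate the Δt^3 term (factor 2^3 = 8):
  (8·(-2.46710) − (-2.45924))/7 = -2.46822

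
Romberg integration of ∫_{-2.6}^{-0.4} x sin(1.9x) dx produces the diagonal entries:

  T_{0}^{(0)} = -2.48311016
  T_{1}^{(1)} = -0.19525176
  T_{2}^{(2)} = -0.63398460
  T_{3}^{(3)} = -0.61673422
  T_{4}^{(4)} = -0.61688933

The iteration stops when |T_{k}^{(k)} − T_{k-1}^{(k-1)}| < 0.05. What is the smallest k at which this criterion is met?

|T_{1}^{(1)} − T_{0}^{(0)}| = 2.28785840 ≥ 0.05
|T_{2}^{(2)} − T_{1}^{(1)}| = 0.43873284 ≥ 0.05
|T_{3}^{(3)} − T_{2}^{(2)}| = 0.01725038 < 0.05

k = 3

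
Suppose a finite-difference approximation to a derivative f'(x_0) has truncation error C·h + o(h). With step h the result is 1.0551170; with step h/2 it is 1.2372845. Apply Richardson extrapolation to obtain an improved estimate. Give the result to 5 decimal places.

The leading error scales as h; refining by a factor of 2 reduces it by 2^1 = 2.
Extrapolated value = (2·A(h/2) − A(h)) / (2 − 1)
= (2·1.2372845 − 1.0551170) / 1
= 1.4194520 / 1 = 1.4194520

1.41945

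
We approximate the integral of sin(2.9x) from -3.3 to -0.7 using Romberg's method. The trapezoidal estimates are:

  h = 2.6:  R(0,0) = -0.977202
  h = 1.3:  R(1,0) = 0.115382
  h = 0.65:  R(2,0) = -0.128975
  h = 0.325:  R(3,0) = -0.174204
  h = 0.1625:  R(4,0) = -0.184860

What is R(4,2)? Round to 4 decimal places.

Richardson extrapolation on the trapezoidal column (denominator 4−1=3):
R(3,1) = (4·(-0.174204) − (-0.128975)) / 3 = -0.189280
R(4,1) = -0.184860 + (-0.184860 − (-0.174204))/3 = -0.188412
R(4,2) = -0.188412 + (-0.188412 − (-0.189280))/15 = -0.188354

-0.1884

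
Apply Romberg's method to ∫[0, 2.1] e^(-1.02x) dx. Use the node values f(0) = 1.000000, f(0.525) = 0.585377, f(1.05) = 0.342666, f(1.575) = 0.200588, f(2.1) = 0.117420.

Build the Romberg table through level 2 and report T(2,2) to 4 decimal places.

T(0,0) (trapezoid, 1 panel, h=2.1000): 1.173291
T(1,0) (trapezoid, 2 panels, h=1.0500): 0.946445
T(2,0) (trapezoid, 4 panels, h=0.5250): 0.885854
T(1,1) = 0.946445 + (0.946445 − 1.173291)/3 = 0.870830
T(2,1) = 0.885854 + (0.885854 − 0.946445)/3 = 0.865657
T(2,2) = 0.865657 + (0.865657 − 0.870830)/15 = 0.865312

0.8653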